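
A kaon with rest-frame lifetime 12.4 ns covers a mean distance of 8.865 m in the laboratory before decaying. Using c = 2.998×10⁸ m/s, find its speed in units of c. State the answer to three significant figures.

0.922c

Let x = d/(cτ) = 8.865 m / (2.998×10⁸ m/s × 1.240×10^-8 s) = 2.3847. Since d = βγcτ, x = βγ = β/√(1−β²).
Solving: β² = x²/(1+x²) = 5.68679/6.68679 = 0.850451, so β = 0.922.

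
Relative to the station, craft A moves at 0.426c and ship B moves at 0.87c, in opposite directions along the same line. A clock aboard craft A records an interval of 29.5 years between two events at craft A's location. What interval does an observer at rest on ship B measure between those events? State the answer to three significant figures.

90.6 years

The velocity of craft A relative to ship B is (0.426 + 0.87)c / (1 + 0.426×0.87) = 0.94556c; relative speed 0.94556c.
At |u| = 0.94556c, γ = (1 − 0.894084)^(−1/2) = 3.0727.
The clock on craft A records proper time, so ship B measures Δt = γΔτ = 3.0727 × 29.5 = 90.6 years.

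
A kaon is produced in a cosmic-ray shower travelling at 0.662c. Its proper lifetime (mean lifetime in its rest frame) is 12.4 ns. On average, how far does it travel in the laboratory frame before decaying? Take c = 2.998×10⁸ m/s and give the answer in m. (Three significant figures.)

β² = 0.438244, so γ = 1/√0.561756 = 1.3342.
Lab-frame lifetime: Δt = γτ = 1.3342 × 12.4 ns = 16.544 ns.
Distance: d = vΔt = 0.662 × 2.998×10⁸ m/s × 1.6544×10^-8 s = 3.28 m.

3.28 m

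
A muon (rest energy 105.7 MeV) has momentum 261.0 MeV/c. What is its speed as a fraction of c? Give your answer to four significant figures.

0.9269c

βγ = pc/(mc²) = 261.0/105.7 = 2.4693.
Since γ² = 1 + (βγ)² = 7.09744, γ = √7.09744 = 2.6641, and β = (βγ)/γ = 2.4693/2.6641 = 0.9269.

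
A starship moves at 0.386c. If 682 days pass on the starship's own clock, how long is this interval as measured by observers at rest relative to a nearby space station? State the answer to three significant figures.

γ = 1/√(1 − β²) = 1/√(1 − 0.148996) = 1/√0.851004 = 1/0.922499 = 1.084.
Time dilation: Δt = γ·Δτ = 1.084 × 682 = 739 days.

739 days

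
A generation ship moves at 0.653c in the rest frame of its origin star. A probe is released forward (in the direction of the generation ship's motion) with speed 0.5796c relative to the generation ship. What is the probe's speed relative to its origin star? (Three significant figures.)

0.894c

In units of c, u = (u' + v)/(1 + u'v) with u' = 0.5796 and v = 0.653.
Numerator: 0.5796 + 0.653 = 1.2326. Denominator: 1 + (0.5796)(0.653) = 1.3784788.
u = 1.2326/1.3784788 = 0.89417, so the speed is 0.894c.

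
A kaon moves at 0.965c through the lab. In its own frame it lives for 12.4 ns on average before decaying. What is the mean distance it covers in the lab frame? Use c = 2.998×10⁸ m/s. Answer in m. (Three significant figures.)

13.7 m

γ = 1/√(1 − β²) = 1/√(1 − 0.931225) = 1/√0.068775 = 1/0.26225 = 3.8132.
Lab-frame lifetime: Δt = γτ = 3.8132 × 12.4 ns = 47.284 ns.
Distance: d = vΔt = 0.965 × 2.998×10⁸ m/s × 4.7284×10^-8 s = 13.7 m.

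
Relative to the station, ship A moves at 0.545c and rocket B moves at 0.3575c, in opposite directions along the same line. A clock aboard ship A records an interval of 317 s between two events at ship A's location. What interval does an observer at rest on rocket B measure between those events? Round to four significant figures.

Speed of ship A in rocket B's frame: u = (v_A + v_B)/(1 + v_A v_B/c²) = (0.545 + 0.3575)/(1 + 0.545×0.3575) = 0.9025/1.1948375 = 0.75533; |u| = 0.75533c.
γ for this relative speed: γ = 1/√(1 − 0.570523) = 1.5259.
The clock on ship A records proper time, so rocket B measures Δt = γΔτ = 1.5259 × 317 = 483.7 s.

483.7 s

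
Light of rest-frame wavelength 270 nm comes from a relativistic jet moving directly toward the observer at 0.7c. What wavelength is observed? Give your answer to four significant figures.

113.4 nm

Relativistic Doppler for wavelength: λ_obs = λ_src · √((1−β)/(1+β)).
With β = 0.7: factor = √(0.3/1.7) = 0.42008.
λ_obs = 270 × 0.42008 = 113.4 nm.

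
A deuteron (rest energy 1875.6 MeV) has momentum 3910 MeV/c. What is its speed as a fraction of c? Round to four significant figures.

0.9016c

βγ = pc/(mc²) = 3910/1875.6 = 2.0847.
Since γ² = 1 + (βγ)² = 5.34597, γ = √5.34597 = 2.31214, and β = (βγ)/γ = 2.0847/2.31214 = 0.9016.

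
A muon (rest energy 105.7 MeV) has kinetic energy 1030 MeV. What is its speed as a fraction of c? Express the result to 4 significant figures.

K = (γ−1)mc², so γ = 1 + 1030/105.7 = 10.745.
Then v/c = √(1 − γ⁻²) = √(1 − 0.00866138) = √0.99133862 = 0.9957.

0.9957c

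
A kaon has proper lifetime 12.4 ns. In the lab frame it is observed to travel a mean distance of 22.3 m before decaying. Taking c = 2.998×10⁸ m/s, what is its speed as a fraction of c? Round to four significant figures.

Let x = d/(cτ) = 22.30 m / (2.998×10⁸ m/s × 1.240×10^-8 s) = 5.9986. Since d = βγcτ, x = βγ = β/√(1−β²).
Solving: β² = x²/(1+x²) = 35.9832/36.9832 = 0.972961, so β = 0.9864.

0.9864c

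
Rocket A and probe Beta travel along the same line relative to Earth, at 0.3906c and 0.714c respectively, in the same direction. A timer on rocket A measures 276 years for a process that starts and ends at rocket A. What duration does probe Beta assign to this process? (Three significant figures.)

309 years

Speed of rocket A in probe Beta's frame: u = (v_A − v_B)/(1 − v_A v_B/c²) = (0.3906 − 0.714)/(1 − 0.3906×0.714) = −0.3234/0.7211116 = −0.44847; |u| = 0.44847c.
γ for this relative speed: γ = 1/√(1 − 0.201125) = 1.1188.
Rocket A's interval is proper; time dilation gives Δt_B = γΔτ = 1.1188 × 276 years = 309 years.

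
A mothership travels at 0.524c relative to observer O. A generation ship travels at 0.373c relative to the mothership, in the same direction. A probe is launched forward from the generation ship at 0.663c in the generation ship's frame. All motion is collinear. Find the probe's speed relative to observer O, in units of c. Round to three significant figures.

Apply u = (u'+v)/(1+u'v) twice. Probe in the mothership frame: (0.663+0.373)/(1+0.663·0.373) = 1.036/1.247299 = 0.83059c.
That velocity, transformed to the rest frame of observer O: (0.83059+0.524)/(1+0.83059·0.524) = 1.35459/1.43522916 = 0.94381c.

0.944c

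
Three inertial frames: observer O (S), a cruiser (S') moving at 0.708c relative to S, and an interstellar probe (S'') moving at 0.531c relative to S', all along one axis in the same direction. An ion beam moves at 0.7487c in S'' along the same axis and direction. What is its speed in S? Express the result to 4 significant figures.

Apply u = (u'+v)/(1+u'v) twice. Ion beam in the cruiser frame: (0.7487+0.531)/(1+0.7487·0.531) = 1.2797/1.3975597 = 0.91567c.
That velocity, transformed to the rest frame of observer O: (0.91567+0.708)/(1+0.91567·0.708) = 1.62367/1.64829436 = 0.98506c.

0.9851c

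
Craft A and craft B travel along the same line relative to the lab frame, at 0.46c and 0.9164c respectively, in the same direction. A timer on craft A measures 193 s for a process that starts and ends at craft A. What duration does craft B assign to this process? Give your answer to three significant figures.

314 s

Speed of craft A in craft B's frame: u = (v_A − v_B)/(1 − v_A v_B/c²) = (0.46 − 0.9164)/(1 − 0.46×0.9164) = −0.4564/0.578456 = −0.789; |u| = 0.789c.
At |u| = 0.789c, γ = (1 − 0.622521)^(−1/2) = 1.6276.
Craft A's interval is proper; time dilation gives Δt_B = γΔτ = 1.6276 × 193 s = 314 s.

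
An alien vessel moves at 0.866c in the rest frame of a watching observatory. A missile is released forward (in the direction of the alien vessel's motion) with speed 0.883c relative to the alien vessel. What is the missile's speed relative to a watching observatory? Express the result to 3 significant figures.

0.991c

Relativistic velocity addition: u = (u' + v)/(1 + u'v/c²), with u' = 0.883c and v = 0.866c.
Numerator: 0.883 + 0.866 = 1.749. Denominator: 1 + (0.883)(0.866) = 1.764678.
u = 1.749/1.764678 = 0.99112, so the speed is 0.991c.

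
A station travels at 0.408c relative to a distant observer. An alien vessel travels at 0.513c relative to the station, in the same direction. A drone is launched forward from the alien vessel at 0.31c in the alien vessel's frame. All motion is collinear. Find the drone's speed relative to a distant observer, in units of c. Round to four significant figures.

Apply u = (u'+v)/(1+u'v) twice. Drone in the station frame: (0.31+0.513)/(1+0.31·0.513) = 0.823/1.15903 = 0.71008c.
That velocity, transformed to the rest frame of a distant observer: (0.71008+0.408)/(1+0.71008·0.408) = 1.11808/1.28971264 = 0.86692c.

0.8669c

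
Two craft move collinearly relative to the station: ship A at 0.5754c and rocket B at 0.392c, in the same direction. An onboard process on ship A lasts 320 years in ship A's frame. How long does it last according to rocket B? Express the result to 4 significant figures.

Transform ship A's velocity into rocket B's frame: (0.5754 − 0.392)/(1 − 0.5754·0.392) = 0.1834/0.7744432, so the relative speed is 0.23682c.
At |u| = 0.23682c, γ = (1 − 0.0560837)^(−1/2) = 1.0293.
Ship A's interval is proper; time dilation gives Δt_B = γΔτ = 1.0293 × 320 years = 329.4 years.

329.4 years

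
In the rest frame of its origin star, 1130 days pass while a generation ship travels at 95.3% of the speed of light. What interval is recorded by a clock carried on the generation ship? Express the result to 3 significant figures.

342 days

γ = 1/√(1 − β²) = 1/√(1 − 0.908209) = 1/√0.091791 = 1/0.30297 = 3.3007.
The generation ship's clock runs slow as seen from its origin star, so Δτ = Δt/γ = 1130/3.3007 = 342 days.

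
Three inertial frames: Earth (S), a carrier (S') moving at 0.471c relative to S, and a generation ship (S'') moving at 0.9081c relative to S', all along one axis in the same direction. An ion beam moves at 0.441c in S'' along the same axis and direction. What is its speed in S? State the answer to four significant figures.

0.9867c

Apply u = (u'+v)/(1+u'v) twice. Ion beam in the carrier frame: (0.441+0.9081)/(1+0.441·0.9081) = 1.3491/1.4004721 = 0.96332c.
That velocity, transformed to the rest frame of Earth: (0.96332+0.471)/(1+0.96332·0.471) = 1.43432/1.45372372 = 0.98665c.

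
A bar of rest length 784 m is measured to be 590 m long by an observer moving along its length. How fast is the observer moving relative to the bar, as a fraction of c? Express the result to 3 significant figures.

Length contraction gives γ = L₀/L = 784/590 = 1.3288.
β = √(1 − 1/γ²) = √0.433655 = 0.659.

0.659c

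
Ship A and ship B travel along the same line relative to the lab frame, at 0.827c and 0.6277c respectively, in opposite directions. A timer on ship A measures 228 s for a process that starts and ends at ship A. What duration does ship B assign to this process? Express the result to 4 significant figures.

791.4 s

Speed of ship A in ship B's frame: u = (v_A + v_B)/(1 + v_A v_B/c²) = (0.827 + 0.6277)/(1 + 0.827×0.6277) = 1.4547/1.5191079 = 0.9576; |u| = 0.9576c.
γ for this relative speed: γ = 1/√(1 − 0.916998) = 3.471.
Ship A's interval is proper; time dilation gives Δt_B = γΔτ = 3.471 × 228 s = 791.4 s.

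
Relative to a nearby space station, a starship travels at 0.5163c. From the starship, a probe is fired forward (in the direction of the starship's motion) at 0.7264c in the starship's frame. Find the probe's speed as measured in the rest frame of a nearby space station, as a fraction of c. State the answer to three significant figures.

In units of c, u = (u' + v)/(1 + u'v) with u' = 0.7264 and v = 0.5163.
Numerator: 0.7264 + 0.5163 = 1.2427. Denominator: 1 + (0.7264)(0.5163) = 1.37504032.
u = 1.2427/1.37504032 = 0.90376, so the speed is 0.904c.

0.904c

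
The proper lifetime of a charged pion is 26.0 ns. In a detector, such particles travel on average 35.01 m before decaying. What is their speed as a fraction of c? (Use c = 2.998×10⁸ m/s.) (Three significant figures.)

0.976c

Let x = d/(cτ) = 35.01 m / (2.998×10⁸ m/s × 2.600×10^-8 s) = 4.4915. Since d = βγcτ, x = βγ = β/√(1−β²).
Solving: β² = x²/(1+x²) = 20.1736/21.1736 = 0.952771, so β = 0.976.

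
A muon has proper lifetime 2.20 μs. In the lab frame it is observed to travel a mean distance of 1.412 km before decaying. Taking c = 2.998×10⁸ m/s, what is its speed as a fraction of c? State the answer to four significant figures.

Lab distance = (lab lifetime)·v = γτ·βc, so βγ = d/(cτ) = 1412/(2.998×10⁸ × 2.200×10^-6) = 2.1408.
With βγ = 2.1408: γ² = 1 + (βγ)² = 5.58302, and β = (βγ)/γ = 2.1408/2.36284 = 0.9060.

0.9060c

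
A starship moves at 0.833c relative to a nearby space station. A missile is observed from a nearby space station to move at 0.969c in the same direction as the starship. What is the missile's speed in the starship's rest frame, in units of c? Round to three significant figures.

0.705c

Transform to the starship's frame: u' = (u − v)/(1 − uv/c²).
u' = (0.969 − 0.833)/(1 − 0.969×0.833) = 0.136/0.192823 = 0.70531.
Speed in the starship's frame: 0.705c (in the same direction).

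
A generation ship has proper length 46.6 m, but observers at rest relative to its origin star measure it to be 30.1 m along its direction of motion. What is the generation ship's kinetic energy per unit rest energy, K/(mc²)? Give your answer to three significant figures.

0.548

From L = L₀/γ: γ = 46.6/30.1 = 1.54817.
K/(mc²) = γ − 1 = 1.54817 − 1 = 0.548.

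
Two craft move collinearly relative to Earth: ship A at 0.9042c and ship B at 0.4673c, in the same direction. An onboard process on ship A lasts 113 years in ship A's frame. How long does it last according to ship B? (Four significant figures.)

172.8 years

Transform ship A's velocity into ship B's frame: (0.9042 − 0.4673)/(1 − 0.9042·0.4673) = 0.4369/0.57746734, so the relative speed is 0.75658c.
γ for this relative speed: γ = 1/√(1 − 0.572413) = 1.5293.
The clock on ship A records proper time, so ship B measures Δt = γΔτ = 1.5293 × 113 = 172.8 years.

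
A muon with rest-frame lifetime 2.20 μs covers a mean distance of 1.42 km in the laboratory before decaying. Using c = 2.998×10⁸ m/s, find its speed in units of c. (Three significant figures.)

0.907c

d = βγcτ ⇒ βγ = d/(cτ) = 1420 m / (659.56 m) = 2.153.
β = (βγ)/√(1+(βγ)²) = 2.153/√5.63541 = 0.907.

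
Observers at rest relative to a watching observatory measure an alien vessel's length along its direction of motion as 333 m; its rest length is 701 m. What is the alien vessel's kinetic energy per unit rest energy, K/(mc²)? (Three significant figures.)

1.11

From L = L₀/γ: γ = 701/333 = 2.10511.
K/(mc²) = γ − 1 = 2.10511 − 1 = 1.11.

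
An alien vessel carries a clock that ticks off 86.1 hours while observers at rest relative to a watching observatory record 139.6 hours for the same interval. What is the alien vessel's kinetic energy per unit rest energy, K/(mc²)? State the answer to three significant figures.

The time-dilation ratio gives γ = 139.6/86.1 = 1.62137.
Since K = (γ−1)mc², K/(mc²) = 1.62137 − 1 = 0.621.

0.621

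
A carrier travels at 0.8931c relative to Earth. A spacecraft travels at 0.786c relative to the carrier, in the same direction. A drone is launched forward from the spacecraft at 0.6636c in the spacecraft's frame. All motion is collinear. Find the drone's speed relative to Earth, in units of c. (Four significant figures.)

0.9973c

Compose velocities in two stages. Stage 1 (into S'): u₁ = (0.6636+0.786)/(1+0.6636×0.786) = 0.95269.
Stage 2 (into S): u = (0.95269+0.8931)/(1+0.95269×0.8931) = 0.99727, so the speed is 0.9973c.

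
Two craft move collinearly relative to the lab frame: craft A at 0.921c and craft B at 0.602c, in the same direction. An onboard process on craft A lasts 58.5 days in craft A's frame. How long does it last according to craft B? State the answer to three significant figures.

83.8 days

Speed of craft A in craft B's frame: u = (v_A − v_B)/(1 − v_A v_B/c²) = (0.921 − 0.602)/(1 − 0.921×0.602) = 0.319/0.445558 = 0.71596; |u| = 0.71596c.
At |u| = 0.71596c, γ = (1 − 0.512599)^(−1/2) = 1.4324.
The clock on craft A records proper time, so craft B measures Δt = γΔτ = 1.4324 × 58.5 = 83.8 days.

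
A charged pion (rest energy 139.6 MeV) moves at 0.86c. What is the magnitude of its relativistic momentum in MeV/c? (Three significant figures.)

Lorentz factor: γ = (1 − 0.7396)^(−1/2) = 1.9597.
Momentum: p = γβ·mc = 1.9597 × 0.86 × 139.6 MeV/c = 235 MeV/c.

235 MeV/c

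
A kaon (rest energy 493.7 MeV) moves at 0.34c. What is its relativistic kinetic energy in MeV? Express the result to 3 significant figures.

31.3 MeV

γ = 1/√(1 − β²) = 1/√(1 − 0.1156) = 1/√0.8844 = 1/0.940425 = 1.063349.
Kinetic energy: K = (γ − 1)mc² = (1.063349 − 1) × 493.7 MeV = 0.063349 × 493.7 = 31.3 MeV.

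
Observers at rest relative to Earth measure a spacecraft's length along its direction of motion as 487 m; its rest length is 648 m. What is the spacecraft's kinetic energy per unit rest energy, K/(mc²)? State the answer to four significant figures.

From L = L₀/γ: γ = 648/487 = 1.3306.
K/(mc²) = γ − 1 = 1.3306 − 1 = 0.3306.

0.3306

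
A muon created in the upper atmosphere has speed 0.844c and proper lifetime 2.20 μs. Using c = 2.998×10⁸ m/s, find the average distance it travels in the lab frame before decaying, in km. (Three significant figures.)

1.04 km

γ = 1/√(1 − β²) = 1/√(1 − 0.712336) = 1/√0.287664 = 1/0.536343 = 1.8645.
Lab-frame lifetime: Δt = γτ = 1.8645 × 2.20 μs = 4.1019 μs.
Distance: d = vΔt = 0.844 × 2.998×10⁸ m/s × 4.1019×10^-6 s = 1040 m = 1.04 km.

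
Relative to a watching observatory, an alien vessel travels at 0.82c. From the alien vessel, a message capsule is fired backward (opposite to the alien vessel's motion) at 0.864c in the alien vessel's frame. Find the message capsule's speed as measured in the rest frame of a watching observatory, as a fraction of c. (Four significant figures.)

In units of c, u = (u' + v)/(1 + u'v) with u' = −0.864 and v = 0.82.
Numerator: −0.864 + 0.82 = −0.044. Denominator: 1 + (−0.864)(0.82) = 0.29152.
u = −0.044/0.29152 = −0.15093, so the speed is 0.1509c.

0.1509c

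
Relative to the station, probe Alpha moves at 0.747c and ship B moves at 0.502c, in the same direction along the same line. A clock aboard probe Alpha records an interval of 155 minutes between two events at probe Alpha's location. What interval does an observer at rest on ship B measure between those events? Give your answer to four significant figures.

The velocity of probe Alpha relative to ship B is (0.747 − 0.502)c / (1 − 0.747×0.502) = 0.392c; relative speed 0.392c.
γ for this relative speed: γ = 1/√(1 − 0.153664) = 1.087.
Probe Alpha's interval is proper; time dilation gives Δt_B = γΔτ = 1.087 × 155 minutes = 168.5 minutes.

168.5 minutes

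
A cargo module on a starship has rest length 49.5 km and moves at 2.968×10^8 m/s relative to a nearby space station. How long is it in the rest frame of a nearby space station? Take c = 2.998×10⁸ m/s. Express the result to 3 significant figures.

β = v/c = (2.968×10^8 m/s)/(2.998×10⁸ m/s) = 0.989993.
β² = 0.9800861, so γ = 1/√0.01991386 = 7.0863.
Along the direction of motion the measured length is L₀/γ = 49.5/7.0863 = 6.99 km.

6.99 km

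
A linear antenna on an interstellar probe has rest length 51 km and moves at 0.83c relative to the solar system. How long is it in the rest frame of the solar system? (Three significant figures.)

With β = 0.83, γ = 1/√(1 − 0.83²) = 1/√0.3111 = 1.7929.
Length contraction: L = L₀/γ = 51/1.7929 = 28.4 km.

28.4 km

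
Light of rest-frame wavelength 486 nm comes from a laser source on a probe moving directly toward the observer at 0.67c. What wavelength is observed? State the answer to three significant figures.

216 nm

Relativistic Doppler for wavelength: λ_obs = λ_src · √((1−β)/(1+β)).
With β = 0.67: factor = √(0.33/1.67) = 0.44453.
λ_obs = 486 × 0.44453 = 216 nm.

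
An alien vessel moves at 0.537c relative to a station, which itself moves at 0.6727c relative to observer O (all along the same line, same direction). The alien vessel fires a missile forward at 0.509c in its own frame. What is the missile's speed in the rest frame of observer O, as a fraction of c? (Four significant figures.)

Apply u = (u'+v)/(1+u'v) twice. Missile in the station frame: (0.509+0.537)/(1+0.509·0.537) = 1.046/1.273333 = 0.82147c.
That velocity, transformed to the rest frame of observer O: (0.82147+0.6727)/(1+0.82147·0.6727) = 1.49417/1.552602869 = 0.96236c.

0.9624c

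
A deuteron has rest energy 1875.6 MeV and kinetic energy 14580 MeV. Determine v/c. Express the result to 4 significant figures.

0.9935

K = (γ−1)mc², so γ = 1 + 14580/1875.6 = 8.7735.
Then v/c = √(1 − γ⁻²) = √(1 − 0.0129913) = √0.9870087 = 0.9935.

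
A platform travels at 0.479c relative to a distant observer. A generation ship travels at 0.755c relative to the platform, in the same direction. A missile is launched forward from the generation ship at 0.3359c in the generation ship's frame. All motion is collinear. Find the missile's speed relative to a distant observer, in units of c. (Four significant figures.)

0.9523c

First combine the missile and generation ship (S''→S'): u₁ = (0.3359 + 0.755)/(1 + 0.3359×0.755) = 1.0909/1.2536045 = 0.87021.
Then combine with the platform (S'→S): u = (0.87021 + 0.479)/(1 + 0.87021×0.479) = 1.34921/1.41683059 = 0.95227.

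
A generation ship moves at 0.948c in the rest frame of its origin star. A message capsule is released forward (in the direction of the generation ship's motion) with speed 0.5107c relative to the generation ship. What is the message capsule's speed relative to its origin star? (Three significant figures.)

0.983c

In units of c, u = (u' + v)/(1 + u'v) with u' = 0.5107 and v = 0.948.
Numerator: 0.5107 + 0.948 = 1.4587. Denominator: 1 + (0.5107)(0.948) = 1.4841436.
u = 1.4587/1.4841436 = 0.98286, so the speed is 0.983c.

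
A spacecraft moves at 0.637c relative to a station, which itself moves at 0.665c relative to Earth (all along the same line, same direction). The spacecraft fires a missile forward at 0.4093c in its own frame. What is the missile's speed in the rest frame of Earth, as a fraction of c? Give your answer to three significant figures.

0.963c

Apply u = (u'+v)/(1+u'v) twice. Missile in the station frame: (0.4093+0.637)/(1+0.4093·0.637) = 1.0463/1.2607241 = 0.82992c.
That velocity, transformed to the rest frame of Earth: (0.82992+0.665)/(1+0.82992·0.665) = 1.49492/1.5518968 = 0.96329c.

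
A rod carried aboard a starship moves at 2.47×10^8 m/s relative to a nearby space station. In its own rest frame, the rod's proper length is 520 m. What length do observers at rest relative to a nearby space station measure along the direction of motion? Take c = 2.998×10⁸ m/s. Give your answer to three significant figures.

β = v/c = (2.47×10^8 m/s)/(2.998×10⁸ m/s) = 0.823883.
γ = 1/√(1 − β²) = 1/√(1 − 0.6787832) = 1/√0.3212168 = 1/0.56676 = 1.7644.
Length contraction: L = L₀/γ = 520/1.7644 = 295 m.

295 m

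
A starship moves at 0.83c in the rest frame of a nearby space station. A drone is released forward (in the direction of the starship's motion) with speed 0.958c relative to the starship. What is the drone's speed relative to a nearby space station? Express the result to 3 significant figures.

0.996c

In units of c, u = (u' + v)/(1 + u'v) with u' = 0.958 and v = 0.83.
Numerator: 0.958 + 0.83 = 1.788. Denominator: 1 + (0.958)(0.83) = 1.79514.
u = 1.788/1.79514 = 0.99602, so the speed is 0.996c.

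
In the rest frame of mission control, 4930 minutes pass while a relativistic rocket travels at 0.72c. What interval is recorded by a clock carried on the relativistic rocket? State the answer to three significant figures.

γ = 1/√(1 − β²) = 1/√(1 − 0.5184) = 1/√0.4816 = 1/0.693974 = 1.441.
The moving clock records proper time: Δτ = Δt/γ = 4930/1.441 = 3420 minutes.

3420 minutes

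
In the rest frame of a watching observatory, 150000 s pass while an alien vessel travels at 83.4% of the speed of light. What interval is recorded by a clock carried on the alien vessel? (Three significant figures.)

γ = 1/√(1 − β²) = 1/√(1 − 0.695556) = 1/√0.304444 = 1/0.551764 = 1.8124.
The alien vessel's clock runs slow as seen from a watching observatory, so Δτ = Δt/γ = 150000/1.8124 = 82800 s.

82800 s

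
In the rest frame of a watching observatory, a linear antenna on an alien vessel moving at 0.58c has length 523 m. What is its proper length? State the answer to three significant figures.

642 m

Lorentz factor: γ = (1 − 0.3364)^(−1/2) = 1.2276.
Proper length: L₀ = γ·L = 1.2276 × 523 = 642 m.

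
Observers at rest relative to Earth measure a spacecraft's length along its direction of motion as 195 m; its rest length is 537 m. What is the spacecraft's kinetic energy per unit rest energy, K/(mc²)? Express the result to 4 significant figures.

1.754

γ = L₀/L = 537/195 = 2.75385.
K/(mc²) = γ − 1 = 2.75385 − 1 = 1.754.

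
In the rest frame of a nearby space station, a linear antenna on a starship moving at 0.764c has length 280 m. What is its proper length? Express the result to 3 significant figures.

434 m

β² = 0.583696, so γ = 1/√0.416304 = 1.5499.
Proper length: L₀ = γ·L = 1.5499 × 280 = 434 m.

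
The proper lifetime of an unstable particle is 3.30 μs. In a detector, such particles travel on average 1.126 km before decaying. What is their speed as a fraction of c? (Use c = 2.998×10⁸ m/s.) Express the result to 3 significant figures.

Let x = d/(cτ) = 1126 m / (2.998×10⁸ m/s × 3.300×10^-6 s) = 1.1381. Since d = βγcτ, x = βγ = β/√(1−β²).
Solving: β² = x²/(1+x²) = 1.29527/2.29527 = 0.564321, so β = 0.751.

0.751c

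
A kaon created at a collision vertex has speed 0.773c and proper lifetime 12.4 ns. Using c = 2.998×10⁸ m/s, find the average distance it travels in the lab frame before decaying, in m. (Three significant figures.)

With β = 0.773, γ = 1/√(1 − 0.773²) = 1/√0.402471 = 1.5763.
Lab-frame lifetime: Δt = γτ = 1.5763 × 12.4 ns = 19.546 ns.
Distance: d = vΔt = 0.773 × 2.998×10⁸ m/s × 1.9546×10^-8 s = 4.53 m.

4.53 m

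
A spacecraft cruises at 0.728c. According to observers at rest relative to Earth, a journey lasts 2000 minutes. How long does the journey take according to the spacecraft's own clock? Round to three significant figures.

1370 minutes

With β = 0.728, γ = 1/√(1 − 0.728²) = 1/√0.470016 = 1.4586.
The spacecraft's clock runs slow as seen from Earth, so Δτ = Δt/γ = 2000/1.4586 = 1370 minutes.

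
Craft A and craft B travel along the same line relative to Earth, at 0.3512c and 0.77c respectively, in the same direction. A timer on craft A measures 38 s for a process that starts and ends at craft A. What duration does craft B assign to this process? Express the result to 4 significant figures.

46.41 s

Transform craft A's velocity into craft B's frame: (0.3512 − 0.77)/(1 − 0.3512·0.77) = −0.4188/0.729576, so the relative speed is 0.57403c.
γ for this relative speed: γ = 1/√(1 − 0.32951) = 1.2212.
Craft A's interval is proper; time dilation gives Δt_B = γΔτ = 1.2212 × 38 s = 46.41 s.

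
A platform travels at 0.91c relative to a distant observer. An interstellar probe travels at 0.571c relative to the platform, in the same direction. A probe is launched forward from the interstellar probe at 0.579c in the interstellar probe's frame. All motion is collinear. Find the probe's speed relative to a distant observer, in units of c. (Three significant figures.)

0.993c

Apply u = (u'+v)/(1+u'v) twice. Probe in the platform frame: (0.579+0.571)/(1+0.579·0.571) = 1.15/1.330609 = 0.86427c.
That velocity, transformed to the rest frame of a distant observer: (0.86427+0.91)/(1+0.86427·0.91) = 1.77427/1.7864857 = 0.99316c.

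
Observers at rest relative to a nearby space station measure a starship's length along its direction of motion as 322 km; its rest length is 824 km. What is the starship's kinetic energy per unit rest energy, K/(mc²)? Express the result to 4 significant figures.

1.559

From L = L₀/γ: γ = 824/322 = 2.55901.
K/(mc²) = γ − 1 = 2.55901 − 1 = 1.559.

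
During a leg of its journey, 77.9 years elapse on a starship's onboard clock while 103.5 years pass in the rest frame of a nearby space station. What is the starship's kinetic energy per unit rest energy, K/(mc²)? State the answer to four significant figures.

From Δt = γΔτ: γ = 103.5/77.9 = 1.32863.
Since K = (γ−1)mc², K/(mc²) = 1.32863 − 1 = 0.3286.

0.3286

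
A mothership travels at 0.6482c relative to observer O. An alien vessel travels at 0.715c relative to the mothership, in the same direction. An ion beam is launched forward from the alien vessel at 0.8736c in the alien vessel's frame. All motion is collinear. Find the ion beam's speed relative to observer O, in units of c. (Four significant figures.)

Compose velocities in two stages. Stage 1 (into S'): u₁ = (0.8736+0.715)/(1+0.8736×0.715) = 0.97783.
Stage 2 (into S): u = (0.97783+0.6482)/(1+0.97783×0.6482) = 0.99523, so the speed is 0.9952c.

0.9952c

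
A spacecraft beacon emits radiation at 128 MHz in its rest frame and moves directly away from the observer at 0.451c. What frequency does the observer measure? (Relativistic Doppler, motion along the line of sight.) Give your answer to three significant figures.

Relativistic Doppler (source moving away): f_obs = f_src · √((1−β)/(1+β)).
With β = 0.451: factor = √(0.549/1.451) = 0.61511.
f_obs = 128 × 0.61511 = 78.7 MHz.

78.7 MHz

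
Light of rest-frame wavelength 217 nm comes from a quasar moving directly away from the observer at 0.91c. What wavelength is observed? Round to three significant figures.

1000 nm

Relativistic Doppler for wavelength: λ_obs = λ_src · √((1+β)/(1−β)).
With β = 0.91: factor = √(1.91/0.09) = 4.6068.
λ_obs = 217 × 4.6068 = 1000 nm.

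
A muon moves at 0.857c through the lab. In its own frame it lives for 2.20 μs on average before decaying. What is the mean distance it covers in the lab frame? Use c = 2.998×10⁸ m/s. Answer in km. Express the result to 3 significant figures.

1.10 km

With β = 0.857, γ = 1/√(1 − 0.857²) = 1/√0.265551 = 1.9406.
Lab-frame lifetime: Δt = γτ = 1.9406 × 2.20 μs = 4.2693 μs.
Distance: d = vΔt = 0.857 × 2.998×10⁸ m/s × 4.2693×10^-6 s = 1100 m = 1.10 km.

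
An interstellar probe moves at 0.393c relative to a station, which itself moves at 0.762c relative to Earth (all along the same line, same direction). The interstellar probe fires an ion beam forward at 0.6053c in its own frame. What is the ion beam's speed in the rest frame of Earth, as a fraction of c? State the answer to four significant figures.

0.9715c

Compose velocities in two stages. Stage 1 (into S'): u₁ = (0.6053+0.393)/(1+0.6053×0.393) = 0.80646.
Stage 2 (into S): u = (0.80646+0.762)/(1+0.80646×0.762) = 0.97147, so the speed is 0.9715c.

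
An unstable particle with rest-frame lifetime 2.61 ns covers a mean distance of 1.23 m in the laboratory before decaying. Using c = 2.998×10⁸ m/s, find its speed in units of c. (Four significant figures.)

0.8437c

d = βγcτ ⇒ βγ = d/(cτ) = 1.230 m / (0.782478 m) = 1.5719.
β = (βγ)/√(1+(βγ)²) = 1.5719/√3.47087 = 0.8437.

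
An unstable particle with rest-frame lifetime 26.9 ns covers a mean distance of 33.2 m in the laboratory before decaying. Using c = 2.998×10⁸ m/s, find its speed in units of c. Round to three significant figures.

0.972c

Let x = d/(cτ) = 33.20 m / (2.998×10⁸ m/s × 2.690×10^-8 s) = 4.1167. Since d = βγcτ, x = βγ = β/√(1−β²).
Solving: β² = x²/(1+x²) = 16.9472/17.9472 = 0.944281, so β = 0.972.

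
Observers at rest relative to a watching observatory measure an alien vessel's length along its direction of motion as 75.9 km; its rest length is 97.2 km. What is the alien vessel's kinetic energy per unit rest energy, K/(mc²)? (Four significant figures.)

0.2806

γ = L₀/L = 97.2/75.9 = 1.28063.
Since K = (γ−1)mc², K/(mc²) = 1.28063 − 1 = 0.2806.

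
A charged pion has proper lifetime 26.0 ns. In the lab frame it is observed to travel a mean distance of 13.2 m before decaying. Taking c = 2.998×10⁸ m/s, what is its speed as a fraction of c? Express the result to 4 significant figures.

0.8611c

Lab distance = (lab lifetime)·v = γτ·βc, so βγ = d/(cτ) = 13.20/(2.998×10⁸ × 2.600×10^-8) = 1.6934.
With βγ = 1.6934: γ² = 1 + (βγ)² = 3.8676, and β = (βγ)/γ = 1.6934/1.96662 = 0.8611.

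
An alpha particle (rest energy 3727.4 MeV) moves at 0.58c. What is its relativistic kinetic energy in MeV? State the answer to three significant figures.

848 MeV

γ = 1/√(1 − β²) = 1/√(1 − 0.3364) = 1/√0.6636 = 1/0.814616 = 1.22757.
Kinetic energy: K = (γ − 1)mc² = (1.22757 − 1) × 3727.4 MeV = 0.22757 × 3727.4 = 848 MeV.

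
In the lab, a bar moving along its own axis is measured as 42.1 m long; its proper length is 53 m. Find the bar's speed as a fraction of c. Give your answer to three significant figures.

Length contraction gives γ = L₀/L = 53/42.1 = 1.2589.
β = √(1 − 1/γ²) = √0.369017 = 0.607.

0.607c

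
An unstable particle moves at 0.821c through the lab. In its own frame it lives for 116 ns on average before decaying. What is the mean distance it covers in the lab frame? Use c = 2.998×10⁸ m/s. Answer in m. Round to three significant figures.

Lorentz factor: γ = (1 − 0.674041)^(−1/2) = 1.7515.
Lab-frame lifetime: Δt = γτ = 1.7515 × 116 ns = 203.17 ns.
Distance: d = vΔt = 0.821 × 2.998×10⁸ m/s × 2.0317×10^-7 s = 50.0 m.

50.0 m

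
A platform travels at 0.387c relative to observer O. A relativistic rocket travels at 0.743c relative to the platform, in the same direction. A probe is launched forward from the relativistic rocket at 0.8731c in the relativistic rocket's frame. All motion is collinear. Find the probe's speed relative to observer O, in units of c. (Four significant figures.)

First combine the probe and relativistic rocket (S''→S'): u₁ = (0.8731 + 0.743)/(1 + 0.8731×0.743) = 1.6161/1.6487133 = 0.98022.
Then combine with the platform (S'→S): u = (0.98022 + 0.387)/(1 + 0.98022×0.387) = 1.36722/1.37934514 = 0.99121.

0.9912c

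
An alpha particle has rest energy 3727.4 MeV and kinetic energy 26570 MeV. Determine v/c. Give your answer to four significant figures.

K = (γ−1)mc², so γ = 1 + 26570/3727.4 = 8.1283.
Then v/c = √(1 − γ⁻²) = √(1 − 0.0151356) = √0.9848644 = 0.9924.

0.9924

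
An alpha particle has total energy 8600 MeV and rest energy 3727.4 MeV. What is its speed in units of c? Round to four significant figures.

Total energy E = γmc² gives γ = 8600/3727.4 = 2.3072.
Hence β = √(1 − 1/γ²) = √(1 − 0.187858) = √0.812142 = 0.9012.

0.9012c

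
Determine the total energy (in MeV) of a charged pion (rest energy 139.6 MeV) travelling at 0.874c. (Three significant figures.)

γ = 1/√(1 − β²) = 1/√(1 − 0.763876) = 1/√0.236124 = 1/0.485926 = 2.0579.
Total energy: E = γmc² = 2.0579 × 139.6 MeV = 287 MeV.

287 MeV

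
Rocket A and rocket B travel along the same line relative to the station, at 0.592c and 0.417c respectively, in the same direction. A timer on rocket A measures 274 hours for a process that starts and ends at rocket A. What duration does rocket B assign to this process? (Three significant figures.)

282 hours

Transform rocket A's velocity into rocket B's frame: (0.592 − 0.417)/(1 − 0.592·0.417) = 0.175/0.753136, so the relative speed is 0.23236c.
γ for this relative speed: γ = 1/√(1 − 0.0539912) = 1.0281.
Rocket A's interval is proper; time dilation gives Δt_B = γΔτ = 1.0281 × 274 hours = 282 hours.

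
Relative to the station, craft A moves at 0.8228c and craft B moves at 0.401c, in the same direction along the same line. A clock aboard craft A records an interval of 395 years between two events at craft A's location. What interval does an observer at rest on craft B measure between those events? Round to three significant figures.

Speed of craft A in craft B's frame: u = (v_A − v_B)/(1 − v_A v_B/c²) = (0.8228 − 0.401)/(1 − 0.8228×0.401) = 0.4218/0.6700572 = 0.6295; |u| = 0.6295c.
γ for this relative speed: γ = 1/√(1 − 0.39627) = 1.287.
The clock on craft A records proper time, so craft B measures Δt = γΔτ = 1.287 × 395 = 508 years.

508 years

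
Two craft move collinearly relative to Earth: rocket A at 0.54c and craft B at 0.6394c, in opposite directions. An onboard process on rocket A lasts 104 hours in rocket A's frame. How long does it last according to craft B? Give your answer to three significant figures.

216 hours

The velocity of rocket A relative to craft B is (0.54 + 0.6394)c / (1 + 0.54×0.6394) = 0.8767c; relative speed 0.8767c.
At |u| = 0.8767c, γ = (1 − 0.768603)^(−1/2) = 2.0788.
Rocket A's interval is proper; time dilation gives Δt_B = γΔτ = 2.0788 × 104 hours = 216 hours.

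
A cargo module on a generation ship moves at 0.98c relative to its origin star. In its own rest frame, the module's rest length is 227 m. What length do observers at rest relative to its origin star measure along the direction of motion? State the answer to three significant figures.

With β = 0.98, γ = 1/√(1 − 0.98²) = 1/√0.0396 = 5.0252.
Length contraction: L = L₀/γ = 227/5.0252 = 45.2 m.

45.2 m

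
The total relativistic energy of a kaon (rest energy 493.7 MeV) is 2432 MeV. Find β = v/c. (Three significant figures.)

0.979

γ = E/(mc²) = 2432/493.7 = 4.9261.
β = √(1 − 1/γ²) = √(1 − 0.0412091) = √0.9587909 = 0.979.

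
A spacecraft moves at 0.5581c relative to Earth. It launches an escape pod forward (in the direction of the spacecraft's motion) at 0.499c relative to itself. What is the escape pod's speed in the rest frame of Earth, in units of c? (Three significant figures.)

0.827c

Relativistic velocity addition: u = (u' + v)/(1 + u'v/c²), with u' = 0.499c and v = 0.5581c.
Numerator: 0.499 + 0.5581 = 1.0571. Denominator: 1 + (0.499)(0.5581) = 1.2784919.
u = 1.0571/1.2784919 = 0.82683, so the speed is 0.827c.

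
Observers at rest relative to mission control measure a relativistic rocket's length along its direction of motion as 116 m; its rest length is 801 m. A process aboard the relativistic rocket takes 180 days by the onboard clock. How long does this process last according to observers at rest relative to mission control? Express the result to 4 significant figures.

1243 days

γ = L₀/L = 801/116 = 6.90517.
The same γ dilates the second interval: 6.90517 × 180 days = 1243 days.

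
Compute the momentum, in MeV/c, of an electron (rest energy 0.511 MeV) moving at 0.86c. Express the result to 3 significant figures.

γ = 1/√(1 − β²) = 1/√(1 − 0.7396) = 1/√0.2604 = 1/0.510294 = 1.9597.
Momentum: p = γβ·mc = 1.9597 × 0.86 × 0.511 MeV/c = 0.861 MeV/c.

0.861 MeV/c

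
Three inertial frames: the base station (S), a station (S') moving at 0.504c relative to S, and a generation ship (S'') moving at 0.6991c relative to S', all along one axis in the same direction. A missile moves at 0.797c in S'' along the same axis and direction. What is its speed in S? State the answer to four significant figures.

Apply u = (u'+v)/(1+u'v) twice. Missile in the station frame: (0.797+0.6991)/(1+0.797·0.6991) = 1.4961/1.5571827 = 0.96077c.
That velocity, transformed to the rest frame of the base station: (0.96077+0.504)/(1+0.96077·0.504) = 1.46477/1.48422808 = 0.98689c.

0.9869c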